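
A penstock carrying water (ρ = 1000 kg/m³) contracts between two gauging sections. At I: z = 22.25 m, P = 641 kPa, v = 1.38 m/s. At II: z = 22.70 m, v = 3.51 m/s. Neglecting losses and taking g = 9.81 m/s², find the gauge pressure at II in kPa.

Pressure head at I: ψ₁ = P₁/(ρg) = 641×1000 / (1000 × 9.81) = 65.34 m.
Velocity heads: v₁²/2g = 1.38²/19.62 = 0.097 m; v₂²/2g = 3.51²/19.62 = 0.628 m.
Total head H = z₁ + ψ₁ + v₁²/2g = 22.25 + 65.34 + 0.097 = 87.69 m.
ψ₂ = H − z₂ − v₂²/2g = 87.69 − 22.70 − 0.628 = 64.36 m.
P₂ = ρgψ₂ = 1000 × 9.81 × 64.36 ≈ 631 kPa.

P₂ ≈ 631 kPa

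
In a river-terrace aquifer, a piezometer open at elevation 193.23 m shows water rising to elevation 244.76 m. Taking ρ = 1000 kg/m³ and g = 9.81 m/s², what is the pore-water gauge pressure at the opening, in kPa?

P ≈ 506 kPa

Pressure head ψ = h − z = 244.76 − 193.23 = 51.53 m.
P = ρgψ = 1000 × 9.81 × 51.53 = 505509 Pa ≈ 506 kPa.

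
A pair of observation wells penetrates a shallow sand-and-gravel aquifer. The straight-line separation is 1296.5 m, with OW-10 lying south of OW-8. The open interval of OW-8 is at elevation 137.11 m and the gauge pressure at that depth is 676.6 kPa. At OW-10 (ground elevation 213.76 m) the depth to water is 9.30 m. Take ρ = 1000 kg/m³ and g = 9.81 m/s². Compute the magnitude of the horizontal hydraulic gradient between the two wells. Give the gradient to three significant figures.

Pressure head at OW-8: ψ = P/(ρg) = 676.6×1000 / (1000 × 9.81) = 68.97 m.
Total head at OW-8: h = z + ψ = 137.11 + 68.97 = 206.08 m.
Total head at OW-10: h = 213.76 − 9.30 = 204.46 m.
Head difference: h(OW-8) − h(OW-10) = 206.08 − 204.46 = 1.62 m.
Hydraulic gradient: i = |Δh| / L = 1.62 / 1296.5 = 0.00125.

i ≈ 0.00125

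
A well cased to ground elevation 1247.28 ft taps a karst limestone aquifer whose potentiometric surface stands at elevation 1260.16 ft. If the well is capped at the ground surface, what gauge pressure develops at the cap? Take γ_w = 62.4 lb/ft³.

Head above the cap: Δh = 1260.16 − 1247.28 = 12.88 ft.
P = γΔh/144 = 62.4 × 12.88 / 144 = 5.58 psi.

P ≈ 5.58 psi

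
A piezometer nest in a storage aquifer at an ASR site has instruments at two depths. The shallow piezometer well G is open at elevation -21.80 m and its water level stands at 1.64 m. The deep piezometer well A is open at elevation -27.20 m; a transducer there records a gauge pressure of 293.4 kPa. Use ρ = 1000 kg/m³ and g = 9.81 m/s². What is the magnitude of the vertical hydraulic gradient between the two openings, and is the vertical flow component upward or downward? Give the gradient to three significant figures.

|i_v| ≈ 0.198; vertical flow is upward

Total head at well G: h = 1.64 m (water level in the standpipe).
Pressure head at well A: ψ = P/(ρg) = 293.4×1000 / (1000 × 9.81) = 29.91 m.
Total head at well A: h = z + ψ = -27.20 + 29.91 = 2.71 m.
Δh = h(well G) − h(well A) = 1.64 − 2.71 = -1.07 m.
Vertical separation Δz = -21.80 − (-27.20) = 5.40 m.
|i_v| = |Δh| / Δz = 1.07 / 5.40 = 0.198.
Head is higher in the deep piezometer, so vertical flow is upward (discharge condition).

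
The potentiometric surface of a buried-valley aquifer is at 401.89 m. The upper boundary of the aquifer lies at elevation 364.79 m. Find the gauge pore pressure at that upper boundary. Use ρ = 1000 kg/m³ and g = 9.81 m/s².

P ≈ 364 kPa

Pressure head at the aquifer top: ψ = h − z = 401.89 − 364.79 = 37.10 m.
P = ρgψ = 1000 × 9.81 × 37.10 = 363951 Pa ≈ 364 kPa.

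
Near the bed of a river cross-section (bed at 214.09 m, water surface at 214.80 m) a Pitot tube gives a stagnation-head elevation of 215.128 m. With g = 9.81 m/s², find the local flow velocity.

Near the bed, under hydrostatic conditions, the piezometric head (z + ψ) equals the free-surface elevation, 214.80 m.
Velocity head = total − piezometric = 215.128 − 214.80 = 0.328 m.
v = √(2g·h_v) = √(2 × 9.81 × 0.328) = 2.54 m/s.

v ≈ 2.54 m/s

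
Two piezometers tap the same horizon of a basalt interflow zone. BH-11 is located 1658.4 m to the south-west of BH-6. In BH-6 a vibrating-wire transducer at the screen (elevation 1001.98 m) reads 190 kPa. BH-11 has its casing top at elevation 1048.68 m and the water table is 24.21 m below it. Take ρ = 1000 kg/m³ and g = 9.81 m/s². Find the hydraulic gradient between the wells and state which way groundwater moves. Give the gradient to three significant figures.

Pressure head at BH-6: ψ = P/(ρg) = 190×1000 / (1000 × 9.81) = 19.37 m.
Total head at BH-6: h = z + ψ = 1001.98 + 19.37 = 1021.35 m.
Total head at BH-11: h = 1048.68 − 24.21 = 1024.47 m.
Head difference: h(BH-6) − h(BH-11) = 1021.35 − 1024.47 = -3.12 m.
Hydraulic gradient: i = |Δh| / L = 3.12 / 1658.4 = 0.00188.
Flow is from higher to lower head: from BH-11 toward BH-6, i.e. toward the north-east.

i ≈ 0.00188; groundwater flows toward the north-east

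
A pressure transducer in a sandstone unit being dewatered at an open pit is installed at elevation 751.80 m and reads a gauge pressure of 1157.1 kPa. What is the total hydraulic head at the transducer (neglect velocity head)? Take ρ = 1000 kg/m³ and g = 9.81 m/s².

ψ = P/(ρg) = 1157.1×1000 / (1000 × 9.81) = 117.95 m.
h = z + ψ = 751.80 + 117.95 = 869.75 m.

h ≈ 869.75 m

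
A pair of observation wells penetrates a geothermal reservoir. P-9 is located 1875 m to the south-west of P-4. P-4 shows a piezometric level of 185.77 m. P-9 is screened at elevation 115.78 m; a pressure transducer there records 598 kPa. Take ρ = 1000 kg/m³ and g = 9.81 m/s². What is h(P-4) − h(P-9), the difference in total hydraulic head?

Δh ≈ 9.03 m

Total head at P-4: h = 185.77 m (water level in the piezometer is the total head).
Pressure head at P-9: ψ = P/(ρg) = 598×1000 / (1000 × 9.81) = 60.96 m.
Total head at P-9: h = z + ψ = 115.78 + 60.96 = 176.74 m.
Head difference: h(P-4) − h(P-9) = 185.77 − 176.74 = 9.03 m.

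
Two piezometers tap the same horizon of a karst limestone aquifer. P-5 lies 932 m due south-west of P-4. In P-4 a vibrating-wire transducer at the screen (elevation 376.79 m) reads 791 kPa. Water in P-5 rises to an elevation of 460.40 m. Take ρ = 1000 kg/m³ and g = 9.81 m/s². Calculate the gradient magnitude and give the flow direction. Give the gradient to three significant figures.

i ≈ 0.00320; groundwater flows toward the north-east

Pressure head at P-4: ψ = P/(ρg) = 791×1000 / (1000 × 9.81) = 80.63 m.
Total head at P-4: h = z + ψ = 376.79 + 80.63 = 457.42 m.
Total head at P-5: h = 460.40 m (water level in the piezometer is the total head).
Head difference: h(P-4) − h(P-5) = 457.42 − 460.40 = -2.98 m.
Hydraulic gradient: i = |Δh| / L = 2.98 / 932 = 0.00320.
Flow is from higher to lower head: from P-5 toward P-4, i.e. toward the north-east.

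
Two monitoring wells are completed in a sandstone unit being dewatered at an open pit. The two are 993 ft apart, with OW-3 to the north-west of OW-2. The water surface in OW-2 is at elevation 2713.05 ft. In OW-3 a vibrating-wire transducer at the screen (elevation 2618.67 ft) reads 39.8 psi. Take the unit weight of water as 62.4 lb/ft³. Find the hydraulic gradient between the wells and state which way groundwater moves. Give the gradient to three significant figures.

i ≈ 0.00255; groundwater flows toward the north-west

Total head at OW-2: h = 2713.05 ft (water level in the piezometer is the total head).
Pressure head at OW-3: ψ = 144·P/γ = 144 × 39.8 / 62.4 = 91.85 ft.
Total head at OW-3: h = z + ψ = 2618.67 + 91.85 = 2710.52 ft.
Head difference: h(OW-2) − h(OW-3) = 2713.05 − 2710.52 = 2.53 ft.
Hydraulic gradient: i = |Δh| / L = 2.53 / 993 = 0.00255.
Flow is from higher to lower head: from OW-2 toward OW-3, i.e. toward the north-west.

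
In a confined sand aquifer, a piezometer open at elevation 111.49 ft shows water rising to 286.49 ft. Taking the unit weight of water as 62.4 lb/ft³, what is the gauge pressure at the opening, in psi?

Pressure head ψ = h − z = 286.49 − 111.49 = 175.00 ft.
P = γ·ψ / 144 = 62.4 × 175.00 / 144 = 75.8 psi.

P ≈ 75.8 psi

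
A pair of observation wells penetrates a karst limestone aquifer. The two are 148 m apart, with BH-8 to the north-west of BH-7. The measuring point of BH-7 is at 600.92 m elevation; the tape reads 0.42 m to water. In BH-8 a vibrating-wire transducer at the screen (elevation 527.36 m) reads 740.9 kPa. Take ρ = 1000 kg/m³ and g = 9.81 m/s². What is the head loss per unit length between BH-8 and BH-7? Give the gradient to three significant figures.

Total head at BH-7: h = 600.92 − 0.42 = 600.50 m.
Pressure head at BH-8: ψ = P/(ρg) = 740.9×1000 / (1000 × 9.81) = 75.52 m.
Total head at BH-8: h = z + ψ = 527.36 + 75.52 = 602.88 m.
Head difference: h(BH-7) − h(BH-8) = 600.50 − 602.88 = -2.38 m.
Hydraulic gradient: i = |Δh| / L = 2.38 / 148 = 0.0161.

i ≈ 0.0161 m/m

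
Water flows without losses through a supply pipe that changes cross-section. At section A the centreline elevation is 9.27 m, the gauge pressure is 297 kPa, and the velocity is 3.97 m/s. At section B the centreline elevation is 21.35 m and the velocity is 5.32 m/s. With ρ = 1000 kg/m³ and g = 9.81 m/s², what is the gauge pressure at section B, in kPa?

P₂ ≈ 172 kPa

Pressure head at A: ψ₁ = P₁/(ρg) = 297×1000 / (1000 × 9.81) = 30.28 m.
Velocity heads: v₁²/2g = 3.97²/19.62 = 0.803 m; v₂²/2g = 5.32²/19.62 = 1.443 m.
Total head H = z₁ + ψ₁ + v₁²/2g = 9.27 + 30.28 + 0.803 = 40.35 m.
ψ₂ = H − z₂ − v₂²/2g = 40.35 − 21.35 − 1.443 = 17.56 m.
P₂ = ρgψ₂ = 1000 × 9.81 × 17.56 ≈ 172 kPa.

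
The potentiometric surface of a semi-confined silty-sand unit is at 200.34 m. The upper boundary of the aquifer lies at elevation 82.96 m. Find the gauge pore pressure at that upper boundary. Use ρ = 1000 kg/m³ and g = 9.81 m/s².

Pressure head at the aquifer top: ψ = h − z = 200.34 − 82.96 = 117.38 m.
P = ρgψ = 1000 × 9.81 × 117.38 = 1151498 Pa ≈ 1150 kPa.

P ≈ 1150 kPa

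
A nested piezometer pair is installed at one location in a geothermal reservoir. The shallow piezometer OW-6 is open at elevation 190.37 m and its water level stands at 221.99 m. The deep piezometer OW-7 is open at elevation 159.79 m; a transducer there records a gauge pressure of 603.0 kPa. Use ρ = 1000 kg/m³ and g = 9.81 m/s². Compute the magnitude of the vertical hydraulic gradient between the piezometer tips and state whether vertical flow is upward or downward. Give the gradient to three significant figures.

|i_v| ≈ 0.0239; vertical flow is downward

Total head at OW-6: h = 221.99 m (water level in the standpipe).
Pressure head at OW-7: ψ = P/(ρg) = 603.0×1000 / (1000 × 9.81) = 61.47 m.
Total head at OW-7: h = z + ψ = 159.79 + 61.47 = 221.26 m.
Δh = h(OW-6) − h(OW-7) = 221.99 − 221.26 = 0.73 m.
Vertical separation Δz = 190.37 − 159.79 = 30.58 m.
|i_v| = |Δh| / Δz = 0.73 / 30.58 = 0.0239.
Head is higher in the shallow piezometer, so vertical flow is downward (recharge condition).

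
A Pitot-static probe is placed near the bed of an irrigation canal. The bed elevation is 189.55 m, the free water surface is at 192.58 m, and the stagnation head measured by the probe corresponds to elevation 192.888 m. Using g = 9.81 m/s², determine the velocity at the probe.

Near the bed, under hydrostatic conditions, the piezometric head (z + ψ) equals the free-surface elevation, 192.58 m.
Velocity head = total − piezometric = 192.888 − 192.58 = 0.308 m.
v = √(2g·h_v) = √(2 × 9.81 × 0.308) = 2.46 m/s.

v ≈ 2.46 m/s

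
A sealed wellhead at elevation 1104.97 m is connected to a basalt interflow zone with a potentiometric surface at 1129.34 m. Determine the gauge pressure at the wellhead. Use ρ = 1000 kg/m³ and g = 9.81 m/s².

Head above the cap: Δh = 1129.34 − 1104.97 = 24.37 m.
P = ρgΔh = 1000 × 9.81 × 24.37 = 239070 Pa ≈ 239 kPa.

P ≈ 239 kPa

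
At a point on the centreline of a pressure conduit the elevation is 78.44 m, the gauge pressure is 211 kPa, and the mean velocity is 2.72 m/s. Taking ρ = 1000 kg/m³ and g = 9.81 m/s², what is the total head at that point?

Pressure head ψ = P/(ρg) = 211×1000 / (1000 × 9.81) = 21.51 m.
Velocity head = v²/(2g) = 2.72² / (2 × 9.81) = 0.377 m.
h = z + ψ + v²/(2g) = 78.44 + 21.51 + 0.377 = 100.33 m.

h ≈ 100.33 m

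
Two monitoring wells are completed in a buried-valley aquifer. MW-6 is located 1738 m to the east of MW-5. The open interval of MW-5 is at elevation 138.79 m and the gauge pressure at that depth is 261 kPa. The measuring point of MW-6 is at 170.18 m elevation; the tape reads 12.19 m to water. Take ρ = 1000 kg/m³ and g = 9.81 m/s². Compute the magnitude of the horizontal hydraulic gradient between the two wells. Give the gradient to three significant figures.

Pressure head at MW-5: ψ = P/(ρg) = 261×1000 / (1000 × 9.81) = 26.61 m.
Total head at MW-5: h = z + ψ = 138.79 + 26.61 = 165.40 m.
Total head at MW-6: h = 170.18 − 12.19 = 157.99 m.
Head difference: h(MW-5) − h(MW-6) = 165.40 − 157.99 = 7.41 m.
Hydraulic gradient: i = |Δh| / L = 7.41 / 1738 = 0.00426.

i ≈ 0.00426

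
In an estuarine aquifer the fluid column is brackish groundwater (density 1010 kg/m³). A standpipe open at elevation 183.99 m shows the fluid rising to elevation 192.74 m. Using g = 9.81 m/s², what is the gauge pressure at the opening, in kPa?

Pressure head ψ = h − z = 192.74 − 183.99 = 8.75 m.
P = ρgψ = 1010 × 9.81 × 8.75 = 86696 Pa ≈ 86.7 kPa.

P ≈ 86.7 kPa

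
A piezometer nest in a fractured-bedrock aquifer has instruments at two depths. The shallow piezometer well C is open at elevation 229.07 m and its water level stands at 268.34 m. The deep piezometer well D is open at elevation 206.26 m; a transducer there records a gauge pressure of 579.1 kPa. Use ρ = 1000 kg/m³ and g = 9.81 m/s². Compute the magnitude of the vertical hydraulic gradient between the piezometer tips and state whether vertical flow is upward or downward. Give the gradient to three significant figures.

|i_v| ≈ 0.134; vertical flow is downward

Total head at well C: h = 268.34 m (water level in the standpipe).
Pressure head at well D: ψ = P/(ρg) = 579.1×1000 / (1000 × 9.81) = 59.03 m.
Total head at well D: h = z + ψ = 206.26 + 59.03 = 265.29 m.
Δh = h(well C) − h(well D) = 268.34 − 265.29 = 3.05 m.
Vertical separation Δz = 229.07 − 206.26 = 22.81 m.
|i_v| = |Δh| / Δz = 3.05 / 22.81 = 0.134.
Head is higher in the shallow piezometer, so vertical flow is downward (recharge condition).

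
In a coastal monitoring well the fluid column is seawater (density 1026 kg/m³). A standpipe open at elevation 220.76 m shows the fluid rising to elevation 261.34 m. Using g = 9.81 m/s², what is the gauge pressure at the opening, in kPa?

Pressure head ψ = h − z = 261.34 − 220.76 = 40.58 m.
P = ρgψ = 1026 × 9.81 × 40.58 = 408440 Pa ≈ 408 kPa.

P ≈ 408 kPa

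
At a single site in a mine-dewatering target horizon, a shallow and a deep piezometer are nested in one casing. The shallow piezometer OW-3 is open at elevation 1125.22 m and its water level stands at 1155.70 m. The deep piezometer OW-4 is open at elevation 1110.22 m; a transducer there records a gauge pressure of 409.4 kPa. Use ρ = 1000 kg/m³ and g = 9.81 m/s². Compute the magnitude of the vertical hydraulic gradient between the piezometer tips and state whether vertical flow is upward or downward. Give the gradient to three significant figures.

Total head at OW-3: h = 1155.70 m (water level in the standpipe).
Pressure head at OW-4: ψ = P/(ρg) = 409.4×1000 / (1000 × 9.81) = 41.73 m.
Total head at OW-4: h = z + ψ = 1110.22 + 41.73 = 1151.95 m.
Δh = h(OW-3) − h(OW-4) = 1155.70 − 1151.95 = 3.75 m.
Vertical separation Δz = 1125.22 − 1110.22 = 15.00 m.
|i_v| = |Δh| / Δz = 3.75 / 15.00 = 0.250.
Head is higher in the shallow piezometer, so vertical flow is downward (recharge condition).

|i_v| ≈ 0.250; vertical flow is downward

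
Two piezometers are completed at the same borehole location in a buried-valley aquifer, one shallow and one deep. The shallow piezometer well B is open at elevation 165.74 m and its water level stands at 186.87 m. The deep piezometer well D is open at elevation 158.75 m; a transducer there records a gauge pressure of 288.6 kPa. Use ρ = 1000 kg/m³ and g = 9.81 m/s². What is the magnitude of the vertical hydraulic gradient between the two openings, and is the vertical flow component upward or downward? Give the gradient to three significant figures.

Total head at well B: h = 186.87 m (water level in the standpipe).
Pressure head at well D: ψ = P/(ρg) = 288.6×1000 / (1000 × 9.81) = 29.42 m.
Total head at well D: h = z + ψ = 158.75 + 29.42 = 188.17 m.
Δh = h(well B) − h(well D) = 186.87 − 188.17 = -1.30 m.
Vertical separation Δz = 165.74 − 158.75 = 6.99 m.
|i_v| = |Δh| / Δz = 1.30 / 6.99 = 0.186.
Head is higher in the deep piezometer, so vertical flow is upward (discharge condition).

|i_v| ≈ 0.186; vertical flow is upward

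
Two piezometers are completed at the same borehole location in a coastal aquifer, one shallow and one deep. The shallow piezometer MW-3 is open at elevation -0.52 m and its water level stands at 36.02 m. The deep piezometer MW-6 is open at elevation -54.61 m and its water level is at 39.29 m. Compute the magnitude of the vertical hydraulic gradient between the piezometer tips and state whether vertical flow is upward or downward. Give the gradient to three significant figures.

|i_v| ≈ 0.0605; vertical flow is upward

Total head at MW-3: h = 36.02 m (water level in the standpipe).
Total head at MW-6: h = 39.29 m.
Δh = h(MW-3) − h(MW-6) = 36.02 − 39.29 = -3.27 m.
Vertical separation Δz = -0.52 − (-54.61) = 54.09 m.
|i_v| = |Δh| / Δz = 3.27 / 54.09 = 0.0605.
Head is higher in the deep piezometer, so vertical flow is upward (discharge condition).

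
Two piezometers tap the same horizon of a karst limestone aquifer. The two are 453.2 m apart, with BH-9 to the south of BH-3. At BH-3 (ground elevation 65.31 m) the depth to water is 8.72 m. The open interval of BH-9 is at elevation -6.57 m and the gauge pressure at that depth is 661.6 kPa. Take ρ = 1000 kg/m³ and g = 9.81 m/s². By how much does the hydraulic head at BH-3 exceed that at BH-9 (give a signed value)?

Δh ≈ -4.28 m

Total head at BH-3: h = 65.31 − 8.72 = 56.59 m.
Pressure head at BH-9: ψ = P/(ρg) = 661.6×1000 / (1000 × 9.81) = 67.44 m.
Total head at BH-9: h = z + ψ = -6.57 + 67.44 = 60.87 m.
Head difference: h(BH-3) − h(BH-9) = 56.59 − 60.87 = -4.28 m.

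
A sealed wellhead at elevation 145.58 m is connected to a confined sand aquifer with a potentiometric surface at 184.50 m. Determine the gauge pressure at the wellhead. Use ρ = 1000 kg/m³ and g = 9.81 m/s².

P ≈ 382 kPa

Head above the cap: Δh = 184.50 − 145.58 = 38.92 m.
P = ρgΔh = 1000 × 9.81 × 38.92 = 381805 Pa ≈ 382 kPa.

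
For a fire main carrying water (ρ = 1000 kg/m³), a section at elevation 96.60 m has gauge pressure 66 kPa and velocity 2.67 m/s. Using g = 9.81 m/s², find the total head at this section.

h ≈ 103.69 m

Pressure head ψ = P/(ρg) = 66×1000 / (1000 × 9.81) = 6.73 m.
Velocity head = v²/(2g) = 2.67² / (2 × 9.81) = 0.363 m.
h = z + ψ + v²/(2g) = 96.60 + 6.73 + 0.363 = 103.69 m.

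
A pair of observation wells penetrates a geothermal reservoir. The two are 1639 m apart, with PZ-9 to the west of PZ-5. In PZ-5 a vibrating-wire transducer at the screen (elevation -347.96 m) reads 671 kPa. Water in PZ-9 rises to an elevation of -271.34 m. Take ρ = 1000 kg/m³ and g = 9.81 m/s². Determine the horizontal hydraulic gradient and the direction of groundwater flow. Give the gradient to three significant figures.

i ≈ 0.00502; groundwater flows toward the east

Pressure head at PZ-5: ψ = P/(ρg) = 671×1000 / (1000 × 9.81) = 68.40 m.
Total head at PZ-5: h = z + ψ = -347.96 + 68.40 = -279.56 m.
Total head at PZ-9: h = -271.34 m (water level in the piezometer is the total head).
Head difference: h(PZ-5) − h(PZ-9) = -279.56 − (-271.34) = -8.22 m.
Hydraulic gradient: i = |Δh| / L = 8.22 / 1639 = 0.00502.
Flow is from higher to lower head: from PZ-9 toward PZ-5, i.e. toward the east.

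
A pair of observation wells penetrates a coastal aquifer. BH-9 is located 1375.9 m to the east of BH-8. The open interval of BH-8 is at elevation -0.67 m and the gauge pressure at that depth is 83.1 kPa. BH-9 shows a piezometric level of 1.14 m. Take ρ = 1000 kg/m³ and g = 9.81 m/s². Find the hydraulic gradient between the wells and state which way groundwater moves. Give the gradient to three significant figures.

i ≈ 0.00484; groundwater flows toward the east

Pressure head at BH-8: ψ = P/(ρg) = 83.1×1000 / (1000 × 9.81) = 8.47 m.
Total head at BH-8: h = z + ψ = -0.67 + 8.47 = 7.80 m.
Total head at BH-9: h = 1.14 m (water level in the piezometer is the total head).
Head difference: h(BH-8) − h(BH-9) = 7.80 − 1.14 = 6.66 m.
Hydraulic gradient: i = |Δh| / L = 6.66 / 1375.9 = 0.00484.
Flow is from higher to lower head: from BH-8 toward BH-9, i.e. toward the east.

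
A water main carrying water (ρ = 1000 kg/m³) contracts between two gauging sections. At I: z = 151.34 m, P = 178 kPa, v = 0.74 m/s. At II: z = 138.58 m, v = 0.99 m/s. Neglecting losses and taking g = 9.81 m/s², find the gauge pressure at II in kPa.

Pressure head at I: ψ₁ = P₁/(ρg) = 178×1000 / (1000 × 9.81) = 18.14 m.
Velocity heads: v₁²/2g = 0.74²/19.62 = 0.028 m; v₂²/2g = 0.99²/19.62 = 0.050 m.
Total head H = z₁ + ψ₁ + v₁²/2g = 151.34 + 18.14 + 0.028 = 169.51 m.
ψ₂ = H − z₂ − v₂²/2g = 169.51 − 138.58 − 0.050 = 30.88 m.
P₂ = ρgψ₂ = 1000 × 9.81 × 30.88 ≈ 303 kPa.

P₂ ≈ 303 kPa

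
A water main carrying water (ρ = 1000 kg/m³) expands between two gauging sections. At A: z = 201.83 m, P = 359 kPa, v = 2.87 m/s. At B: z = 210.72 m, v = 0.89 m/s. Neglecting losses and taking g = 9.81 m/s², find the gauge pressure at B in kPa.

P₂ ≈ 276 kPa

Pressure head at A: ψ₁ = P₁/(ρg) = 359×1000 / (1000 × 9.81) = 36.60 m.
Velocity heads: v₁²/2g = 2.87²/19.62 = 0.420 m; v₂²/2g = 0.89²/19.62 = 0.040 m.
Total head H = z₁ + ψ₁ + v₁²/2g = 201.83 + 36.60 + 0.420 = 238.85 m.
ψ₂ = H − z₂ − v₂²/2g = 238.85 − 210.72 − 0.040 = 28.09 m.
P₂ = ρgψ₂ = 1000 × 9.81 × 28.09 ≈ 276 kPa.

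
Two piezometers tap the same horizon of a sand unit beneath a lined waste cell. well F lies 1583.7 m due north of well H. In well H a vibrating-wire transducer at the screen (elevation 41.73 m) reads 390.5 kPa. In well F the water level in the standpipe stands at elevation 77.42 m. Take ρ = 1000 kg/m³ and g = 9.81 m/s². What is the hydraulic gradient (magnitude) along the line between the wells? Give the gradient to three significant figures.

Pressure head at well H: ψ = P/(ρg) = 390.5×1000 / (1000 × 9.81) = 39.81 m.
Total head at well H: h = z + ψ = 41.73 + 39.81 = 81.54 m.
Total head at well F: h = 77.42 m (water level in the piezometer is the total head).
Head difference: h(well H) − h(well F) = 81.54 − 77.42 = 4.12 m.
Hydraulic gradient: i = |Δh| / L = 4.12 / 1583.7 = 0.00260.

i ≈ 0.00260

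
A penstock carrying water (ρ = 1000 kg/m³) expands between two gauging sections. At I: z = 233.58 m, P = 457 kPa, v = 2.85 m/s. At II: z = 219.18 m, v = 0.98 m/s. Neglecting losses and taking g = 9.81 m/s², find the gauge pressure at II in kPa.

P₂ ≈ 602 kPa

Pressure head at I: ψ₁ = P₁/(ρg) = 457×1000 / (1000 × 9.81) = 46.59 m.
Velocity heads: v₁²/2g = 2.85²/19.62 = 0.414 m; v₂²/2g = 0.98²/19.62 = 0.049 m.
Total head H = z₁ + ψ₁ + v₁²/2g = 233.58 + 46.59 + 0.414 = 280.58 m.
ψ₂ = H − z₂ − v₂²/2g = 280.58 − 219.18 − 0.049 = 61.35 m.
P₂ = ρgψ₂ = 1000 × 9.81 × 61.35 ≈ 602 kPa.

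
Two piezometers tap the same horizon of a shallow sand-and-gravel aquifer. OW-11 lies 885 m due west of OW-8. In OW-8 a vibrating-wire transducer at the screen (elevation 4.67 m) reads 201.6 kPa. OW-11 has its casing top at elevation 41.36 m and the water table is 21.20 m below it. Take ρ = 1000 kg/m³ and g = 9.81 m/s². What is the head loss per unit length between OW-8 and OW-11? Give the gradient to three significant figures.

Pressure head at OW-8: ψ = P/(ρg) = 201.6×1000 / (1000 × 9.81) = 20.55 m.
Total head at OW-8: h = z + ψ = 4.67 + 20.55 = 25.22 m.
Total head at OW-11: h = 41.36 − 21.20 = 20.16 m.
Head difference: h(OW-8) − h(OW-11) = 25.22 − 20.16 = 5.06 m.
Hydraulic gradient: i = |Δh| / L = 5.06 / 885 = 0.00572.

i ≈ 0.00572 m/m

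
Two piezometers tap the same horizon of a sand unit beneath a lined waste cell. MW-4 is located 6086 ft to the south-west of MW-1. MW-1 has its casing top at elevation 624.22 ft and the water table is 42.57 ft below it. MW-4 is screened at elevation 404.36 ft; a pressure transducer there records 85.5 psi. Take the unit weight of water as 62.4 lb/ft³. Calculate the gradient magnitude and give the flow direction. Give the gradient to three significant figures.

i ≈ 0.00329; groundwater flows toward the north-east

Total head at MW-1: h = 624.22 − 42.57 = 581.65 ft.
Pressure head at MW-4: ψ = 144·P/γ = 144 × 85.5 / 62.4 = 197.31 ft.
Total head at MW-4: h = z + ψ = 404.36 + 197.31 = 601.67 ft.
Head difference: h(MW-1) − h(MW-4) = 581.65 − 601.67 = -20.02 ft.
Hydraulic gradient: i = |Δh| / L = 20.02 / 6086 = 0.00329.
Flow is from higher to lower head: from MW-4 toward MW-1, i.e. toward the north-east.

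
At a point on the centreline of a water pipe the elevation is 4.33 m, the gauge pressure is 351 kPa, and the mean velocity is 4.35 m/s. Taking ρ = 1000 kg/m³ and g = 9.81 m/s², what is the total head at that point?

h ≈ 41.07 m

Pressure head ψ = P/(ρg) = 351×1000 / (1000 × 9.81) = 35.78 m.
Velocity head = v²/(2g) = 4.35² / (2 × 9.81) = 0.964 m.
h = z + ψ + v²/(2g) = 4.33 + 35.78 + 0.964 = 41.07 m.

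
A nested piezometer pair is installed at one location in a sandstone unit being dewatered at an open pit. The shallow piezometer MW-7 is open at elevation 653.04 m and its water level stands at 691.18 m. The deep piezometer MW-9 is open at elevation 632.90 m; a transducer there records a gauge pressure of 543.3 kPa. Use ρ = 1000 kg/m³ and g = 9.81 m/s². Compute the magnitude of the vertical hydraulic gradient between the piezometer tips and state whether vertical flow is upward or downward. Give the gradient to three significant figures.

|i_v| ≈ 0.144; vertical flow is downward

Total head at MW-7: h = 691.18 m (water level in the standpipe).
Pressure head at MW-9: ψ = P/(ρg) = 543.3×1000 / (1000 × 9.81) = 55.38 m.
Total head at MW-9: h = z + ψ = 632.90 + 55.38 = 688.28 m.
Δh = h(MW-7) − h(MW-9) = 691.18 − 688.28 = 2.90 m.
Vertical separation Δz = 653.04 − 632.90 = 20.14 m.
|i_v| = |Δh| / Δz = 2.90 / 20.14 = 0.144.
Head is higher in the shallow piezometer, so vertical flow is downward (recharge condition).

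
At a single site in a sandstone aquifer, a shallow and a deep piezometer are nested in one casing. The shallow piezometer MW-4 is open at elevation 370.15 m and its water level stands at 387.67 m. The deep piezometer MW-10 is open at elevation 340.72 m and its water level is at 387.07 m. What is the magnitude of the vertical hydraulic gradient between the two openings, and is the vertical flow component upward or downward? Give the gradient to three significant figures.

Total head at MW-4: h = 387.67 m (water level in the standpipe).
Total head at MW-10: h = 387.07 m.
Δh = h(MW-4) − h(MW-10) = 387.67 − 387.07 = 0.60 m.
Vertical separation Δz = 370.15 − 340.72 = 29.43 m.
|i_v| = |Δh| / Δz = 0.60 / 29.43 = 0.0204.
Head is higher in the shallow piezometer, so vertical flow is downward (recharge condition).

|i_v| ≈ 0.0204; vertical flow is downward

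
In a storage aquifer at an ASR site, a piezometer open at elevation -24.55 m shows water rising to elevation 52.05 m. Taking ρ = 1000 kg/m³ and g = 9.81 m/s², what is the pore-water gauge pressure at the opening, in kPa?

P ≈ 751 kPa

Pressure head ψ = h − z = 52.05 − (-24.55) = 76.60 m.
P = ρgψ = 1000 × 9.81 × 76.60 = 751446 Pa ≈ 751 kPa.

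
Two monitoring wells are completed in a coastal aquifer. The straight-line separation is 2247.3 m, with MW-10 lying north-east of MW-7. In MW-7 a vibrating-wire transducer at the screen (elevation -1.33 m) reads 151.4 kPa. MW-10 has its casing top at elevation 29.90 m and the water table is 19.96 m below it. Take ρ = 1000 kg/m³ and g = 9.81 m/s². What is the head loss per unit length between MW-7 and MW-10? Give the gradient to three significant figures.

Pressure head at MW-7: ψ = P/(ρg) = 151.4×1000 / (1000 × 9.81) = 15.43 m.
Total head at MW-7: h = z + ψ = -1.33 + 15.43 = 14.10 m.
Total head at MW-10: h = 29.90 − 19.96 = 9.94 m.
Head difference: h(MW-7) − h(MW-10) = 14.10 − 9.94 = 4.16 m.
Hydraulic gradient: i = |Δh| / L = 4.16 / 2247.3 = 0.00185.

i ≈ 0.00185 m/m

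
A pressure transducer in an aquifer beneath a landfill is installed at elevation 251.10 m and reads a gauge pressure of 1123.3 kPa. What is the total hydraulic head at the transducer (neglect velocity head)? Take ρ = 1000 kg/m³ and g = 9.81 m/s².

ψ = P/(ρg) = 1123.3×1000 / (1000 × 9.81) = 114.51 m.
h = z + ψ = 251.10 + 114.51 = 365.61 m.

h ≈ 365.61 m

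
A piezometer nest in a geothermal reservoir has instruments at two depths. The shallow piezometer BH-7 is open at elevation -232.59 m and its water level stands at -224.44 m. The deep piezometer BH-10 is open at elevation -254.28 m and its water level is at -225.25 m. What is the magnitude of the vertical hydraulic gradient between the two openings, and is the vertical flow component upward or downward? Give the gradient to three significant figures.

Total head at BH-7: h = -224.44 m (water level in the standpipe).
Total head at BH-10: h = -225.25 m.
Δh = h(BH-7) − h(BH-10) = -224.44 − (-225.25) = 0.81 m.
Vertical separation Δz = -232.59 − (-254.28) = 21.69 m.
|i_v| = |Δh| / Δz = 0.81 / 21.69 = 0.0373.
Head is higher in the shallow piezometer, so vertical flow is downward (recharge condition).

|i_v| ≈ 0.0373; vertical flow is downward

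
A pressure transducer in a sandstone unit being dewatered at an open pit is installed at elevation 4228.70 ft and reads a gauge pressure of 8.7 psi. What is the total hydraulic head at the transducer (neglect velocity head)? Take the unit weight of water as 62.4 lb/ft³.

h ≈ 4248.78 ft

ψ = 144·P/γ = 144 × 8.7 / 62.4 = 20.08 ft.
h = z + ψ = 4228.70 + 20.08 = 4248.78 ft.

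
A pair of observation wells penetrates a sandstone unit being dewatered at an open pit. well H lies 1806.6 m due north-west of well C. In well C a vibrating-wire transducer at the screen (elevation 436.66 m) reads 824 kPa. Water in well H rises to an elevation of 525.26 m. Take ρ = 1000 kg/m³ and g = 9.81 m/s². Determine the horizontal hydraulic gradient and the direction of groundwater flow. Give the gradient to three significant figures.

Pressure head at well C: ψ = P/(ρg) = 824×1000 / (1000 × 9.81) = 84.00 m.
Total head at well C: h = z + ψ = 436.66 + 84.00 = 520.66 m.
Total head at well H: h = 525.26 m (water level in the piezometer is the total head).
Head difference: h(well C) − h(well H) = 520.66 − 525.26 = -4.60 m.
Hydraulic gradient: i = |Δh| / L = 4.60 / 1806.6 = 0.00255.
Flow is from higher to lower head: from well H toward well C, i.e. toward the south-east.

i ≈ 0.00255; groundwater flows toward the south-east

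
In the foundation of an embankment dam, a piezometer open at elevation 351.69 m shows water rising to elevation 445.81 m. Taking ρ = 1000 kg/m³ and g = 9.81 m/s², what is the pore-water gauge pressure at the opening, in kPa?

Pressure head ψ = h − z = 445.81 − 351.69 = 94.12 m.
P = ρgψ = 1000 × 9.81 × 94.12 = 923317 Pa ≈ 923 kPa.

P ≈ 923 kPa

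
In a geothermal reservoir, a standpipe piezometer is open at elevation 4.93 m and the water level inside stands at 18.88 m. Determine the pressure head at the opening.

ψ ≈ 13.95 m

Total head h = 18.88 m (the water-surface elevation in the piezometer).
Pressure head ψ = h − z = 18.88 − 4.93 = 13.95 m.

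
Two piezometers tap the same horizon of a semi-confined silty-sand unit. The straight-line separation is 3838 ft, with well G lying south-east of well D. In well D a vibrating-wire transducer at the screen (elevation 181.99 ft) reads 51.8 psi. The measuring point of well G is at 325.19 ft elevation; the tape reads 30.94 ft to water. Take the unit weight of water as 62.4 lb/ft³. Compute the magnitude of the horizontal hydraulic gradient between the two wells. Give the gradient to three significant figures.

i ≈ 0.00190

Pressure head at well D: ψ = 144·P/γ = 144 × 51.8 / 62.4 = 119.54 ft.
Total head at well D: h = z + ψ = 181.99 + 119.54 = 301.53 ft.
Total head at well G: h = 325.19 − 30.94 = 294.25 ft.
Head difference: h(well D) − h(well G) = 301.53 − 294.25 = 7.28 ft.
Hydraulic gradient: i = |Δh| / L = 7.28 / 3838 = 0.00190.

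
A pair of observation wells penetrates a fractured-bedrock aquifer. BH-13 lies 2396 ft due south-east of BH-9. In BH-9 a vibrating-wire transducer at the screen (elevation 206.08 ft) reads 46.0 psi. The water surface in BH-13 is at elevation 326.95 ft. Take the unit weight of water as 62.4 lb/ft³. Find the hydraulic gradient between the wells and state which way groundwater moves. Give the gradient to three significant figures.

Pressure head at BH-9: ψ = 144·P/γ = 144 × 46.0 / 62.4 = 106.15 ft.
Total head at BH-9: h = z + ψ = 206.08 + 106.15 = 312.23 ft.
Total head at BH-13: h = 326.95 ft (water level in the piezometer is the total head).
Head difference: h(BH-9) − h(BH-13) = 312.23 − 326.95 = -14.72 ft.
Hydraulic gradient: i = |Δh| / L = 14.72 / 2396 = 0.00614.
Flow is from higher to lower head: from BH-13 toward BH-9, i.e. toward the north-west.

i ≈ 0.00614; groundwater flows toward the north-west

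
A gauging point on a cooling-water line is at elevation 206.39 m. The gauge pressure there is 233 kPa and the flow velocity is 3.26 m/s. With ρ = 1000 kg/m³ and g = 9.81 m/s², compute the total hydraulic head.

h ≈ 230.68 m

Pressure head ψ = P/(ρg) = 233×1000 / (1000 × 9.81) = 23.75 m.
Velocity head = v²/(2g) = 3.26² / (2 × 9.81) = 0.542 m.
h = z + ψ + v²/(2g) = 206.39 + 23.75 + 0.542 = 230.68 m.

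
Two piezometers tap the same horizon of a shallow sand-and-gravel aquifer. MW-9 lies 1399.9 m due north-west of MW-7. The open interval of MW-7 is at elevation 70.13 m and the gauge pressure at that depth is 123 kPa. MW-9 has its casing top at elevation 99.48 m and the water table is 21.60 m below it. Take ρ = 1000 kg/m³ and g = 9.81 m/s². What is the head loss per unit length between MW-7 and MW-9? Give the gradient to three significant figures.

Pressure head at MW-7: ψ = P/(ρg) = 123×1000 / (1000 × 9.81) = 12.54 m.
Total head at MW-7: h = z + ψ = 70.13 + 12.54 = 82.67 m.
Total head at MW-9: h = 99.48 − 21.60 = 77.88 m.
Head difference: h(MW-7) − h(MW-9) = 82.67 − 77.88 = 4.79 m.
Hydraulic gradient: i = |Δh| / L = 4.79 / 1399.9 = 0.00342.

i ≈ 0.00342 m/m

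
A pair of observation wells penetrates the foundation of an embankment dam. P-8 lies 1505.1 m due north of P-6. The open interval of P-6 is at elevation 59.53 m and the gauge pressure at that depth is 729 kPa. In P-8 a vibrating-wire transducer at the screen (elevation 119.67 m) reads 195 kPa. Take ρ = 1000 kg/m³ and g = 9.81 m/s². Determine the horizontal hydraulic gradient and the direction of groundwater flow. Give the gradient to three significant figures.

i ≈ 0.00379; groundwater flows toward the south

Pressure head at P-6: ψ = P/(ρg) = 729×1000 / (1000 × 9.81) = 74.31 m.
Total head at P-6: h = z + ψ = 59.53 + 74.31 = 133.84 m.
Pressure head at P-8: ψ = P/(ρg) = 195×1000 / (1000 × 9.81) = 19.88 m.
Total head at P-8: h = z + ψ = 119.67 + 19.88 = 139.55 m.
Head difference: h(P-6) − h(P-8) = 133.84 − 139.55 = -5.71 m.
Hydraulic gradient: i = |Δh| / L = 5.71 / 1505.1 = 0.00379.
Flow is from higher to lower head: from P-8 toward P-6, i.e. toward the south.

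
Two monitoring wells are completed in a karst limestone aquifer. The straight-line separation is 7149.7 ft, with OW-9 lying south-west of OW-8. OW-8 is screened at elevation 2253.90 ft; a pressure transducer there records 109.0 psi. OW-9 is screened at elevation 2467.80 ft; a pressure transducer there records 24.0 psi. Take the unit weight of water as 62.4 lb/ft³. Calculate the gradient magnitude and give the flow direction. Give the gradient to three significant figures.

i ≈ 0.00248; groundwater flows toward the north-east

Pressure head at OW-8: ψ = 144·P/γ = 144 × 109.0 / 62.4 = 251.54 ft.
Total head at OW-8: h = z + ψ = 2253.90 + 251.54 = 2505.44 ft.
Pressure head at OW-9: ψ = 144·P/γ = 144 × 24.0 / 62.4 = 55.38 ft.
Total head at OW-9: h = z + ψ = 2467.80 + 55.38 = 2523.18 ft.
Head difference: h(OW-8) − h(OW-9) = 2505.44 − 2523.18 = -17.74 ft.
Hydraulic gradient: i = |Δh| / L = 17.74 / 7149.7 = 0.00248.
Flow is from higher to lower head: from OW-9 toward OW-8, i.e. toward the north-east.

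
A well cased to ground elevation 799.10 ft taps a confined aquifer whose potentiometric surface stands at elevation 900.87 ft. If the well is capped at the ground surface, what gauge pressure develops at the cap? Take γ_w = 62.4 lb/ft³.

P ≈ 44.1 psi

Head above the cap: Δh = 900.87 − 799.10 = 101.77 ft.
P = γΔh/144 = 62.4 × 101.77 / 144 = 44.1 psi.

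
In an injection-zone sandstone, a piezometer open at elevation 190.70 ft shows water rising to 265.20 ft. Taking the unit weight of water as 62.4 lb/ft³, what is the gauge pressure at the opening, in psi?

P ≈ 32.3 psi

Pressure head ψ = h − z = 265.20 − 190.70 = 74.50 ft.
P = γ·ψ / 144 = 62.4 × 74.50 / 144 = 32.3 psi.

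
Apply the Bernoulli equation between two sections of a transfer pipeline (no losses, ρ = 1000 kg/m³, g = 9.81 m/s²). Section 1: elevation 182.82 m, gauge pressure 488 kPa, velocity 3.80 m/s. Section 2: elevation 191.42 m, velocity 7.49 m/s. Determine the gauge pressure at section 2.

Pressure head at 1: ψ₁ = P₁/(ρg) = 488×1000 / (1000 × 9.81) = 49.75 m.
Velocity heads: v₁²/2g = 3.80²/19.62 = 0.736 m; v₂²/2g = 7.49²/19.62 = 2.859 m.
Total head H = z₁ + ψ₁ + v₁²/2g = 182.82 + 49.75 + 0.736 = 233.31 m.
ψ₂ = H − z₂ − v₂²/2g = 233.31 − 191.42 − 2.859 = 39.03 m.
P₂ = ρgψ₂ = 1000 × 9.81 × 39.03 ≈ 383 kPa.

P₂ ≈ 383 kPa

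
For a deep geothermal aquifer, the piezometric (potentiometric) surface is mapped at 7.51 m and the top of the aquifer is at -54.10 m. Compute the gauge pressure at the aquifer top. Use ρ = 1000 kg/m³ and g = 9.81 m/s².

Pressure head at the aquifer top: ψ = h − z = 7.51 − (-54.10) = 61.61 m.
P = ρgψ = 1000 × 9.81 × 61.61 = 604394 Pa ≈ 604 kPa.

P ≈ 604 kPa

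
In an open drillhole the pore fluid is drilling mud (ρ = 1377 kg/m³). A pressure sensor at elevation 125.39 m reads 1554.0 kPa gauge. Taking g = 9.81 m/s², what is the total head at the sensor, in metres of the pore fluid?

h ≈ 240.43 m

ψ = P/(ρg) = 1554.0×1000 / (1377 × 9.81) = 115.04 m.
h = z + ψ = 125.39 + 115.04 = 240.43 m.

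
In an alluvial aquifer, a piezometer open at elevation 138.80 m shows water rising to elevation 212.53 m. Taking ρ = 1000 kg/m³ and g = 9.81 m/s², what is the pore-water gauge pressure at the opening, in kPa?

Pressure head ψ = h − z = 212.53 − 138.80 = 73.73 m.
P = ρgψ = 1000 × 9.81 × 73.73 = 723291 Pa ≈ 723 kPa.

P ≈ 723 kPa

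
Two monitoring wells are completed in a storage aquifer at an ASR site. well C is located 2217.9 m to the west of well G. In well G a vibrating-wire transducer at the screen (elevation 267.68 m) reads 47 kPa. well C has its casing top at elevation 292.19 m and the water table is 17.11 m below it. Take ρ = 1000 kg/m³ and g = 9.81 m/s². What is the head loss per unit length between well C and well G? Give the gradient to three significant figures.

i ≈ 0.00118 m/m

Pressure head at well G: ψ = P/(ρg) = 47×1000 / (1000 × 9.81) = 4.79 m.
Total head at well G: h = z + ψ = 267.68 + 4.79 = 272.47 m.
Total head at well C: h = 292.19 − 17.11 = 275.08 m.
Head difference: h(well G) − h(well C) = 272.47 − 275.08 = -2.61 m.
Hydraulic gradient: i = |Δh| / L = 2.61 / 2217.9 = 0.00118.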